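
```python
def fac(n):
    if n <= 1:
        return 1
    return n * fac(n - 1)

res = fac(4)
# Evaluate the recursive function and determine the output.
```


fac(4)
= 4 * fac(3)
= 4 * 3 * fac(2)
= 4 * 3 * 2 * fac(1)
= 4 * 3 * 2 * 1
= 24


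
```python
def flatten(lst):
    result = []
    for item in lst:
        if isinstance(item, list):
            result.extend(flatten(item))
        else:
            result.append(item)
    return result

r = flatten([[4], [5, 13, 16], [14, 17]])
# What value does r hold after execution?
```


flatten([[4], [5, 13, 16], [14, 17]])
Processing each element:
  [4] is a list -> flatten recursively -> [4]
  [5, 13, 16] is a list -> flatten recursively -> [5, 13, 16]
  [14, 17] is a list -> flatten recursively -> [14, 17]
= [4, 5, 13, 16, 14, 17]


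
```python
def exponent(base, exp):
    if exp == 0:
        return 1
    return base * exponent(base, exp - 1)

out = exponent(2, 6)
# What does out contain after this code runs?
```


exponent(2, 6)
= 2 * exponent(2, 5)
= 2 * 2 * exponent(2, 4)
= 2 * 2 * 2 * exponent(2, 3)
= 2 * 2 * 2 * 2 * exponent(2, 2)
= 2 * 2 * 2 * 2 * 2 * exponent(2, 1)
= 2 * 2 * 2 * 2 * 2 * 2 * exponent(2, 0)
= 2 * 2 * 2 * 2 * 2 * 2 * 1
= 64


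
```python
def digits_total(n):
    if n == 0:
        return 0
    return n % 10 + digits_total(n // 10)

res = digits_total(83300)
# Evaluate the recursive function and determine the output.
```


digits_total(83300)
= 0 + digits_total(8330)
= 0 + 0 + digits_total(833)
= 0 + 0 + 3 + digits_total(83)
= 0 + 0 + 3 + 3 + digits_total(8)
= 0 + 0 + 3 + 3 + 8 + digits_total(0)
= 0 + 0 + 3 + 3 + 8 + 0
= 14


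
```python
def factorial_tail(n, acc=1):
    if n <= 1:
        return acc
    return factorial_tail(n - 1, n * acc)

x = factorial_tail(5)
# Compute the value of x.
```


factorial_tail(5, 1)
= factorial_tail(4, 5 * 1) = factorial_tail(4, 5)
= factorial_tail(3, 4 * 5) = factorial_tail(3, 20)
= factorial_tail(2, 3 * 20) = factorial_tail(2, 60)
= factorial_tail(1, 2 * 60) = factorial_tail(1, 120)
n <= 1, return acc = 120


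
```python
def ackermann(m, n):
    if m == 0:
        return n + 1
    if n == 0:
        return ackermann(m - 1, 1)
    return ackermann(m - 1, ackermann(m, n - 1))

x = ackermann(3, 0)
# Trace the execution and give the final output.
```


ackermann(3, 0)
n == 0: return ackermann(2, 1)
= ackermann(2, 1) = 5
= 5


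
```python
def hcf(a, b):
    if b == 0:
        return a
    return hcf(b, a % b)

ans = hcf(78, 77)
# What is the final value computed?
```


hcf(78, 77)
= hcf(77, 78 % 77) = hcf(77, 1)
= hcf(1, 77 % 1) = hcf(1, 0)
b == 0, return a = 1


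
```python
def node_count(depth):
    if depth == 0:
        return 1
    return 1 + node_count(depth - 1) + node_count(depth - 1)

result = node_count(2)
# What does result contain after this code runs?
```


node_count(2)
= 1 + node_count(1) + node_count(1)
= 1 + 2 * node_count(1)
node_count(k) = 2^(k+1) - 1
node_count(0) = 1
node_count(1) = 3
node_count(2) = 7
node_count(2) = 2^3 - 1 = 7


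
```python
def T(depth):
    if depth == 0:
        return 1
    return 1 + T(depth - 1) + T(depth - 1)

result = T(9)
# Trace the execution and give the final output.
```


T(9)
= 1 + T(8) + T(8)
= 1 + 2 * T(8)
T(k) = 2^(k+1) - 1
T(0) = 1
T(1) = 3
T(2) = 7
T(3) = 15
T(4) = 31
T(9) = 2^10 - 1 = 1023


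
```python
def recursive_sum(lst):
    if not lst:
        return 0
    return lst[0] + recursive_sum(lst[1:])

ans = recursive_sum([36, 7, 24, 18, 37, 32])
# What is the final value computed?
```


recursive_sum([36, 7, 24, 18, 37, 32])
= 36 + recursive_sum([7, 24, 18, 37, 32])
= 36 + 7 + recursive_sum([24, 18, 37, 32])
= 36 + 7 + 24 + recursive_sum([18, 37, 32])
= 36 + 7 + 24 + 18 + recursive_sum([37, 32])
= 36 + 7 + 24 + 18 + 37 + recursive_sum([32])
= 36 + 7 + 24 + 18 + 37 + 32 + recursive_sum([])
= 36 + 7 + 24 + 18 + 37 + 32 + 0
= 154


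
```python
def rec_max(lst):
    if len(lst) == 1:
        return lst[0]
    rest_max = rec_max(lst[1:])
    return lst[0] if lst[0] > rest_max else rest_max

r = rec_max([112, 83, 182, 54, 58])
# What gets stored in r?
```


rec_max([112, 83, 182, 54, 58])
= compare 112 with rec_max([83, 182, 54, 58])
= compare 83 with rec_max([182, 54, 58])
= compare 182 with rec_max([54, 58])
= compare 54 with rec_max([58])
Base: rec_max([58]) = 58
compare 54 with 58: max = 58
compare 182 with 58: max = 182
compare 83 with 182: max = 182
compare 112 with 182: max = 182
= 182


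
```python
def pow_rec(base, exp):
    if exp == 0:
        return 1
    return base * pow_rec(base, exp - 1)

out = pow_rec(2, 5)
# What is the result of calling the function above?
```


pow_rec(2, 5)
= 2 * pow_rec(2, 4)
= 2 * 2 * pow_rec(2, 3)
= 2 * 2 * 2 * pow_rec(2, 2)
= 2 * 2 * 2 * 2 * pow_rec(2, 1)
= 2 * 2 * 2 * 2 * 2 * pow_rec(2, 0)
= 2 * 2 * 2 * 2 * 2 * 1
= 32


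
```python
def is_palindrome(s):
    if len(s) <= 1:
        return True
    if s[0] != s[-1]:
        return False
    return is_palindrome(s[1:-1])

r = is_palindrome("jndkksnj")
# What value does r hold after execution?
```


is_palindrome("jndkksnj")
"jndkksnj": s[0]='j' == s[-1]='j' -> is_palindrome("ndkksn")
"ndkksn": s[0]='n' == s[-1]='n' -> is_palindrome("dkks")
"dkks": s[0]='d' != s[-1]='s' -> False
= False


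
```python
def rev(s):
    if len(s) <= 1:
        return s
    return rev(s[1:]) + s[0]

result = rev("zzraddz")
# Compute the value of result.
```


rev("zzraddz")
= rev("zraddz") + "z"
= rev("raddz") + "z" + "z"
= rev("addz") + "r" + "z" + "z"
= rev("ddz") + "a" + "r" + "z" + "z"
= rev("dz") + "d" + "a" + "r" + "z" + "z"
= rev("z") + "d" + "d" + "a" + "r" + "z" + "z"
= "z" + "d" + "d" + "a" + "r" + "z" + "z"
= "zddarzz"


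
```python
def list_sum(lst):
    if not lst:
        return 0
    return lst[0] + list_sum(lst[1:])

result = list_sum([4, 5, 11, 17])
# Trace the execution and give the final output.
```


list_sum([4, 5, 11, 17])
= 4 + list_sum([5, 11, 17])
= 4 + 5 + list_sum([11, 17])
= 4 + 5 + 11 + list_sum([17])
= 4 + 5 + 11 + 17 + list_sum([])
= 4 + 5 + 11 + 17 + 0
= 37


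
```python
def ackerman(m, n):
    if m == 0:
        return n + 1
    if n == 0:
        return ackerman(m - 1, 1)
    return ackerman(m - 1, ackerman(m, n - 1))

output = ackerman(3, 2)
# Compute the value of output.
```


ackerman(3, 2)
= ackerman(2, ackerman(3, 1))
First compute ackerman(3, 1) = 13
= ackerman(2, 13)
= 29


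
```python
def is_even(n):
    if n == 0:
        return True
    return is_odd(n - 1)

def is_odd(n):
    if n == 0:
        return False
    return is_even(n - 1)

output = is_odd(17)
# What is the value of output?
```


is_odd(17)
= is_even(16)
= is_odd(15)
= is_even(14)
= is_odd(13)
= is_even(12)
= is_odd(11)
= is_even(10)
= is_odd(9)
= is_even(8)
= is_odd(7)
= is_even(6)
= is_odd(5)
= is_even(4)
= is_odd(3)
= is_even(2)
= is_odd(1)
= is_even(0)
n == 0: return True
= True


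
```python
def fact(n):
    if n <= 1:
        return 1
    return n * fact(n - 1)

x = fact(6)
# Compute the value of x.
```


fact(6)
= 6 * fact(5)
= 6 * 5 * fact(4)
= 6 * 5 * 4 * fact(3)
= 6 * 5 * 4 * 3 * fact(2)
= 6 * 5 * 4 * 3 * 2 * fact(1)
= 6 * 5 * 4 * 3 * 2 * 1
= 720


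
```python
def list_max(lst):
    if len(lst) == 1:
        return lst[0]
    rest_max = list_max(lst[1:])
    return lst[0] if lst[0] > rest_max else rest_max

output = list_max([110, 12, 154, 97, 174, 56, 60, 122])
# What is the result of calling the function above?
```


list_max([110, 12, 154, 97, 174, 56, 60, 122])
= compare 110 with list_max([12, 154, 97, 174, 56, 60, 122])
= compare 12 with list_max([154, 97, 174, 56, 60, 122])
= compare 154 with list_max([97, 174, 56, 60, 122])
= compare 97 with list_max([174, 56, 60, 122])
= compare 174 with list_max([56, 60, 122])
= compare 56 with list_max([60, 122])
= compare 60 with list_max([122])
Base: list_max([122]) = 122
compare 60 with 122: max = 122
compare 56 with 122: max = 122
compare 174 with 122: max = 174
compare 97 with 174: max = 174
compare 154 with 174: max = 174
compare 12 with 174: max = 174
compare 110 with 174: max = 174
= 174


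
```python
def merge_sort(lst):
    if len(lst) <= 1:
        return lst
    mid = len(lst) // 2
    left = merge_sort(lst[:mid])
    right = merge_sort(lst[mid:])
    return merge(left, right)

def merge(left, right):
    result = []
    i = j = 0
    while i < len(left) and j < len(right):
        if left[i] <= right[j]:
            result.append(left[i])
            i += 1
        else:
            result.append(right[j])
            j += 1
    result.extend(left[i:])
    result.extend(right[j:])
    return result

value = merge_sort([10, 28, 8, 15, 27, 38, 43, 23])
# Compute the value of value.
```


merge_sort([10, 28, 8, 15, 27, 38, 43, 23])
Split into [10, 28, 8, 15] and [27, 38, 43, 23]
Left sorted: [8, 10, 15, 28]
Right sorted: [23, 27, 38, 43]
Merge [8, 10, 15, 28] and [23, 27, 38, 43]
= [8, 10, 15, 23, 27, 28, 38, 43]


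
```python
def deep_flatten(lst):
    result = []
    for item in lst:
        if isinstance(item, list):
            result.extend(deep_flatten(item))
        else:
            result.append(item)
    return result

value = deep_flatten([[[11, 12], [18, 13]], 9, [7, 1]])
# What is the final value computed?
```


deep_flatten([[[11, 12], [18, 13]], 9, [7, 1]])
Processing each element:
  [[11, 12], [18, 13]] is a list -> deep_flatten recursively -> [11, 12, 18, 13]
  9 is not a list -> append 9
  [7, 1] is a list -> deep_flatten recursively -> [7, 1]
= [11, 12, 18, 13, 9, 7, 1]


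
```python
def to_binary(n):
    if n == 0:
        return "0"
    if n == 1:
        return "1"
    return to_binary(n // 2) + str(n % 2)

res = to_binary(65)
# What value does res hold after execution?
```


to_binary(65)
= to_binary(32) + "1"
= to_binary(16) + "0" + "1"
= to_binary(8) + "0" + "0" + "1"
= to_binary(4) + "0" + "0" + "0" + "1"
= to_binary(2) + "0" + "0" + "0" + "0" + "1"
= to_binary(1) + "0" + "0" + "0" + "0" + "0" + "1"
= "1" + "0" + "0" + "0" + "0" + "0" + "1"
= "1000001"


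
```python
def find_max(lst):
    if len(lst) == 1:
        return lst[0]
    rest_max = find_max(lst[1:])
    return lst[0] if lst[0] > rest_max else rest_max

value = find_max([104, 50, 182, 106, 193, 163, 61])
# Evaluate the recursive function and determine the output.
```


find_max([104, 50, 182, 106, 193, 163, 61])
= compare 104 with find_max([50, 182, 106, 193, 163, 61])
= compare 50 with find_max([182, 106, 193, 163, 61])
= compare 182 with find_max([106, 193, 163, 61])
= compare 106 with find_max([193, 163, 61])
= compare 193 with find_max([163, 61])
= compare 163 with find_max([61])
Base: find_max([61]) = 61
compare 163 with 61: max = 163
compare 193 with 163: max = 193
compare 106 with 193: max = 193
compare 182 with 193: max = 193
compare 50 with 193: max = 193
compare 104 with 193: max = 193
= 193


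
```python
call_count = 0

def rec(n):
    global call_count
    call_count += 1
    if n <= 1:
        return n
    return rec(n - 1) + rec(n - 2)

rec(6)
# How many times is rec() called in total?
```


rec(6) calls rec(5) and rec(4); each non-base call branches into two more.
Let C(k) = total number of calls made by rec(k), including the call to rec(k) itself.
Base cases: C(0) = 1, C(1) = 1
Recurrence: C(k) = 1 + C(k-1) + C(k-2)
  C(2) = 1 + C(1) + C(0) = 1 + 1 + 1 = 3
  C(3) = 1 + C(2) + C(1) = 1 + 3 + 1 = 5
  C(4) = 1 + C(3) + C(2) = 1 + 5 + 3 = 9
  C(5) = 1 + C(4) + C(3) = 1 + 9 + 5 = 15
  C(6) = 1 + C(5) + C(4) = 1 + 15 + 9 = 25
Total calls = C(6) = 25


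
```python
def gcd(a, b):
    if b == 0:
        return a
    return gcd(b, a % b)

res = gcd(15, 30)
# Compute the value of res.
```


gcd(15, 30)
= gcd(30, 15 % 30) = gcd(30, 15)
= gcd(15, 30 % 15) = gcd(15, 0)
b == 0, return a = 15


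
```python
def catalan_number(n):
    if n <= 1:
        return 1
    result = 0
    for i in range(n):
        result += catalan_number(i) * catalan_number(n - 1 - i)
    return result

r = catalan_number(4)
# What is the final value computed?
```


catalan_number(4)
= sum of catalan_number(i) * catalan_number(4-1-i) for i in 0..3
First compute sub-values bottom-up:
  catalan_number(0) = 1, catalan_number(1) = 1
  catalan_number(2) = 1*1 + 1*1 = 2
  catalan_number(3) = 1*2 + 1*1 + 2*1 = 5
Now catalan_number(4):
  catalan_number(0)*catalan_number(3) = 1*5 = 5
  catalan_number(1)*catalan_number(2) = 1*2 = 2
  catalan_number(2)*catalan_number(1) = 2*1 = 2
  catalan_number(3)*catalan_number(0) = 5*1 = 5
= 5 + 2 + 2 + 5
= 14


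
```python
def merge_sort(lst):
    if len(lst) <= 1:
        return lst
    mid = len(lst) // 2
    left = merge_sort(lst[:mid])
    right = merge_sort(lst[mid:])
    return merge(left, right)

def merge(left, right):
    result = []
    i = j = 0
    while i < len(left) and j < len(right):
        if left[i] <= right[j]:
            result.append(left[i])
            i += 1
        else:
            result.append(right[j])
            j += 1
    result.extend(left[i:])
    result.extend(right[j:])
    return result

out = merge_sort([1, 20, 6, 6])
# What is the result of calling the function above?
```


merge_sort([1, 20, 6, 6])
Split into [1, 20] and [6, 6]
Left sorted: [1, 20]
Right sorted: [6, 6]
Merge [1, 20] and [6, 6]
= [1, 6, 6, 20]


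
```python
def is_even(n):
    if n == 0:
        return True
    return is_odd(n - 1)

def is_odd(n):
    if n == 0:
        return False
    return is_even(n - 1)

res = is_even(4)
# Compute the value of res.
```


is_even(4)
= is_odd(3)
= is_even(2)
= is_odd(1)
= is_even(0)
n == 0: return True
= True


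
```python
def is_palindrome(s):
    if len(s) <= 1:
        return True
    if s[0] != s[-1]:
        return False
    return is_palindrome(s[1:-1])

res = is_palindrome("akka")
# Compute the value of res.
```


is_palindrome("akka")
"akka": s[0]='a' == s[-1]='a' -> is_palindrome("kk")
"kk": s[0]='k' == s[-1]='k' -> is_palindrome("")
"": len <= 1 -> True
= True


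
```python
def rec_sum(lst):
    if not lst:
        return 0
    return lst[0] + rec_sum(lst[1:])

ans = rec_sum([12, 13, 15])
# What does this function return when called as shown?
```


rec_sum([12, 13, 15])
= 12 + rec_sum([13, 15])
= 12 + 13 + rec_sum([15])
= 12 + 13 + 15 + rec_sum([])
= 12 + 13 + 15 + 0
= 40


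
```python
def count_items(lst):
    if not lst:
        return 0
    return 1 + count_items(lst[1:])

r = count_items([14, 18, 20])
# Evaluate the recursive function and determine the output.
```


count_items([14, 18, 20])
= 1 + count_items([18, 20])
= 1 + 1 + count_items([20])
= 1 + 1 + 1 + count_items([])
= 1 + 1 + 1 + 0
= 3


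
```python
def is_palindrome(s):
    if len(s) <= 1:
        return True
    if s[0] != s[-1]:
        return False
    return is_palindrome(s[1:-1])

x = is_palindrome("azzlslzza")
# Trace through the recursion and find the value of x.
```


is_palindrome("azzlslzza")
"azzlslzza": s[0]='a' == s[-1]='a' -> is_palindrome("zzlslzz")
"zzlslzz": s[0]='z' == s[-1]='z' -> is_palindrome("zlslz")
"zlslz": s[0]='z' == s[-1]='z' -> is_palindrome("lsl")
"lsl": s[0]='l' == s[-1]='l' -> is_palindrome("s")
"s": len <= 1 -> True
= True


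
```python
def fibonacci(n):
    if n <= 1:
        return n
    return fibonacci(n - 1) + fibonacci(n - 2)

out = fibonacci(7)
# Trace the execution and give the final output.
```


fibonacci(7)
= fibonacci(6) + fibonacci(5)
= (fibonacci(5) + fibonacci(4)) + fibonacci(5)
Computing bottom-up: fibonacci(0)=0, fibonacci(1)=1, fibonacci(2)=1, fibonacci(3)=2, fibonacci(4)=3, fibonacci(5)=5, fibonacci(6)=8, fibonacci(7)=13
= 13


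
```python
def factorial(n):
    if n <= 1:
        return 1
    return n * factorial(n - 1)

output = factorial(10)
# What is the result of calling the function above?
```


factorial(10)
= 10 * factorial(9)
= 10 * 9 * factorial(8)
= 10 * 9 * 8 * factorial(7)
= 10 * 9 * 8 * 7 * factorial(6)
= 10 * 9 * 8 * 7 * 6 * factorial(5)
= 10 * 9 * 8 * 7 * 6 * 5 * factorial(4)
= 10 * 9 * 8 * 7 * 6 * 5 * 4 * factorial(3)
= 10 * 9 * 8 * 7 * 6 * 5 * 4 * 3 * factorial(2)
= 10 * 9 * 8 * 7 * 6 * 5 * 4 * 3 * 2 * factorial(1)
= 10 * 9 * 8 * 7 * 6 * 5 * 4 * 3 * 2 * 1
= 3628800


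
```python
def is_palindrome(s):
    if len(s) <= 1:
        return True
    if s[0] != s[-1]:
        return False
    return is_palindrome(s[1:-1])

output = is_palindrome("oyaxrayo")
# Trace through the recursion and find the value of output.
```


is_palindrome("oyaxrayo")
"oyaxrayo": s[0]='o' == s[-1]='o' -> is_palindrome("yaxray")
"yaxray": s[0]='y' == s[-1]='y' -> is_palindrome("axra")
"axra": s[0]='a' == s[-1]='a' -> is_palindrome("xr")
"xr": s[0]='x' != s[-1]='r' -> False
= False


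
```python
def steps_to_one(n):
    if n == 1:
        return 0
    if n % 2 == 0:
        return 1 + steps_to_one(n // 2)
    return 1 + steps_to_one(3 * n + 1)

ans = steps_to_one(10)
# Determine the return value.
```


steps_to_one(10)
10 is even -> steps_to_one(5)
5 is odd -> 3*5+1 = 16 -> steps_to_one(16)
16 is even -> steps_to_one(8)
8 is even -> steps_to_one(4)
4 is even -> steps_to_one(2)
2 is even -> steps_to_one(1)
Reached 1 after 6 steps
= 6


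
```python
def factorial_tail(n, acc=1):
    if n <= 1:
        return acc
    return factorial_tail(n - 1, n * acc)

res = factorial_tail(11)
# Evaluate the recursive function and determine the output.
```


factorial_tail(11, 1)
= factorial_tail(10, 11 * 1) = factorial_tail(10, 11)
= factorial_tail(9, 10 * 11) = factorial_tail(9, 110)
= factorial_tail(8, 9 * 110) = factorial_tail(8, 990)
= factorial_tail(7, 8 * 990) = factorial_tail(7, 7920)
= factorial_tail(6, 7 * 7920) = factorial_tail(6, 55440)
= factorial_tail(5, 6 * 55440) = factorial_tail(5, 332640)
= factorial_tail(4, 5 * 332640) = factorial_tail(4, 1663200)
= factorial_tail(3, 4 * 1663200) = factorial_tail(3, 6652800)
= factorial_tail(2, 3 * 6652800) = factorial_tail(2, 19958400)
= factorial_tail(1, 2 * 19958400) = factorial_tail(1, 39916800)
n <= 1, return acc = 39916800


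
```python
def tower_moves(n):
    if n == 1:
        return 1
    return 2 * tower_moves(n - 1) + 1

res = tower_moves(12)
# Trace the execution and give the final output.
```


tower_moves(12)
= 2 * tower_moves(11) + 1
= 2 * (2 * tower_moves(10) + 1) + 1
= 2 * (2 * (2 * tower_moves(9) + 1) + 1) + 1
= 2 * (2 * (2 * (2 * tower_moves(8) + 1) + 1) + 1) + 1
= 2 * (2 * (2 * (2 * (2 * tower_moves(7) + 1) + 1) + 1) + 1) + 1
= 2 * (2 * (2 * (2 * (2 * (2 * tower_moves(6) + 1) + 1) + 1) + 1) + 1) + 1
= 2 * (2 * (2 * (2 * (2 * (2 * (2 * tower_moves(5) + 1) + 1) + 1) + 1) + 1) + 1) + 1
= 2 * (2 * (2 * (2 * (2 * (2 * (2 * (2 * tower_moves(4) + 1) + 1) + 1) + 1) + 1) + 1) + 1) + 1
= 2 * (2 * (2 * (2 * (2 * (2 * (2 * (2 * (2 * tower_moves(3) + 1) + 1) + 1) + 1) + 1) + 1) + 1) + 1) + 1
= 2 * (2 * (2 * (2 * (2 * (2 * (2 * (2 * (2 * (2 * tower_moves(2) + 1) + 1) + 1) + 1) + 1) + 1) + 1) + 1) + 1) + 1
= 2 * (2 * (2 * (2 * (2 * (2 * (2 * (2 * (2 * (2 * (2 * tower_moves(1) + 1) + 1) + 1) + 1) + 1) + 1) + 1) + 1) + 1) + 1) + 1
Now compute bottom-up:
tower_moves(1) = 1
tower_moves(2) = 2 * 1 + 1 = 3
tower_moves(3) = 2 * 3 + 1 = 7
tower_moves(4) = 2 * 7 + 1 = 15
tower_moves(5) = 2 * 15 + 1 = 31
tower_moves(6) = 2 * 31 + 1 = 63
tower_moves(7) = 2 * 63 + 1 = 127
tower_moves(8) = 2 * 127 + 1 = 255
tower_moves(9) = 2 * 255 + 1 = 511
tower_moves(10) = 2 * 511 + 1 = 1023
tower_moves(11) = 2 * 1023 + 1 = 2047
tower_moves(12) = 2 * 2047 + 1 = 4095
= 4095


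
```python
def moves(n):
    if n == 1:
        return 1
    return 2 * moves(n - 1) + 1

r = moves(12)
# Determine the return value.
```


moves(12)
= 2 * moves(11) + 1
= 2 * (2 * moves(10) + 1) + 1
= 2 * (2 * (2 * moves(9) + 1) + 1) + 1
= 2 * (2 * (2 * (2 * moves(8) + 1) + 1) + 1) + 1
= 2 * (2 * (2 * (2 * (2 * moves(7) + 1) + 1) + 1) + 1) + 1
= 2 * (2 * (2 * (2 * (2 * (2 * moves(6) + 1) + 1) + 1) + 1) + 1) + 1
= 2 * (2 * (2 * (2 * (2 * (2 * (2 * moves(5) + 1) + 1) + 1) + 1) + 1) + 1) + 1
= 2 * (2 * (2 * (2 * (2 * (2 * (2 * (2 * moves(4) + 1) + 1) + 1) + 1) + 1) + 1) + 1) + 1
= 2 * (2 * (2 * (2 * (2 * (2 * (2 * (2 * (2 * moves(3) + 1) + 1) + 1) + 1) + 1) + 1) + 1) + 1) + 1
= 2 * (2 * (2 * (2 * (2 * (2 * (2 * (2 * (2 * (2 * moves(2) + 1) + 1) + 1) + 1) + 1) + 1) + 1) + 1) + 1) + 1
= 2 * (2 * (2 * (2 * (2 * (2 * (2 * (2 * (2 * (2 * (2 * moves(1) + 1) + 1) + 1) + 1) + 1) + 1) + 1) + 1) + 1) + 1) + 1
Now compute bottom-up:
moves(1) = 1
moves(2) = 2 * 1 + 1 = 3
moves(3) = 2 * 3 + 1 = 7
moves(4) = 2 * 7 + 1 = 15
moves(5) = 2 * 15 + 1 = 31
moves(6) = 2 * 31 + 1 = 63
moves(7) = 2 * 63 + 1 = 127
moves(8) = 2 * 127 + 1 = 255
moves(9) = 2 * 255 + 1 = 511
moves(10) = 2 * 511 + 1 = 1023
moves(11) = 2 * 1023 + 1 = 2047
moves(12) = 2 * 2047 + 1 = 4095
= 4095


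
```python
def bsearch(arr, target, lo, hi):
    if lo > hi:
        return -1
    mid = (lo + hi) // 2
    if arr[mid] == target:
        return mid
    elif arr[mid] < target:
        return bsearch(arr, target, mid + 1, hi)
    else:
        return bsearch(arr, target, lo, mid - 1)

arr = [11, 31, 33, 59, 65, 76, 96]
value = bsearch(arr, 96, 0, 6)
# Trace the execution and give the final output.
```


bsearch(arr, 96, 0, 6)
lo=0, hi=6, mid=3, arr[mid]=59
59 < 96, search right half
lo=4, hi=6, mid=5, arr[mid]=76
76 < 96, search right half
lo=6, hi=6, mid=6, arr[mid]=96
arr[6] == 96, found at index 6
= 6


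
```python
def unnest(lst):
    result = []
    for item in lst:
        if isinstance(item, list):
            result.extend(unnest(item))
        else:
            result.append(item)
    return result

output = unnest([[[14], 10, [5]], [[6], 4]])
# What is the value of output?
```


unnest([[[14], 10, [5]], [[6], 4]])
Processing each element:
  [[14], 10, [5]] is a list -> unnest recursively -> [14, 10, 5]
  [[6], 4] is a list -> unnest recursively -> [6, 4]
= [14, 10, 5, 6, 4]


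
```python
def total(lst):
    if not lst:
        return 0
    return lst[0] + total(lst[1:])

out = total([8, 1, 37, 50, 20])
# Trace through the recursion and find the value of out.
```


total([8, 1, 37, 50, 20])
= 8 + total([1, 37, 50, 20])
= 8 + 1 + total([37, 50, 20])
= 8 + 1 + 37 + total([50, 20])
= 8 + 1 + 37 + 50 + total([20])
= 8 + 1 + 37 + 50 + 20 + total([])
= 8 + 1 + 37 + 50 + 20 + 0
= 116


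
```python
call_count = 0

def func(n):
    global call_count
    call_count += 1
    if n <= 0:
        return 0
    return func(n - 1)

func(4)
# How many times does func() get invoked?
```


func(4) calls func(3) calls ... calls func(0)
Total calls: 4 + 1 (for base case) = 5


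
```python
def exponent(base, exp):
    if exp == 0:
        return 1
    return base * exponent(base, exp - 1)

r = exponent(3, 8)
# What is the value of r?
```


exponent(3, 8)
= 3 * exponent(3, 7)
= 3 * 3 * exponent(3, 6)
= 3 * 3 * 3 * exponent(3, 5)
= 3 * 3 * 3 * 3 * exponent(3, 4)
= 3 * 3 * 3 * 3 * 3 * exponent(3, 3)
= 3 * 3 * 3 * 3 * 3 * 3 * exponent(3, 2)
= 3 * 3 * 3 * 3 * 3 * 3 * 3 * exponent(3, 1)
= 3 * 3 * 3 * 3 * 3 * 3 * 3 * 3 * exponent(3, 0)
= 3 * 3 * 3 * 3 * 3 * 3 * 3 * 3 * 1
= 6561


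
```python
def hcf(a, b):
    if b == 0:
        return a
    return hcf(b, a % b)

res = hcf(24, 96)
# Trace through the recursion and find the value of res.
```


hcf(24, 96)
= hcf(96, 24 % 96) = hcf(96, 24)
= hcf(24, 96 % 24) = hcf(24, 0)
b == 0, return a = 24


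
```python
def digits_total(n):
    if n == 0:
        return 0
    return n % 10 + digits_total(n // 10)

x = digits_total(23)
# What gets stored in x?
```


digits_total(23)
= 3 + digits_total(2)
= 3 + 2 + digits_total(0)
= 3 + 2 + 0
= 5


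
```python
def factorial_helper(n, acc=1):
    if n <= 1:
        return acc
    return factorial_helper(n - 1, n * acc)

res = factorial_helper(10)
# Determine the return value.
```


factorial_helper(10, 1)
= factorial_helper(9, 10 * 1) = factorial_helper(9, 10)
= factorial_helper(8, 9 * 10) = factorial_helper(8, 90)
= factorial_helper(7, 8 * 90) = factorial_helper(7, 720)
= factorial_helper(6, 7 * 720) = factorial_helper(6, 5040)
= factorial_helper(5, 6 * 5040) = factorial_helper(5, 30240)
= factorial_helper(4, 5 * 30240) = factorial_helper(4, 151200)
= factorial_helper(3, 4 * 151200) = factorial_helper(3, 604800)
= factorial_helper(2, 3 * 604800) = factorial_helper(2, 1814400)
= factorial_helper(1, 2 * 1814400) = factorial_helper(1, 3628800)
n <= 1, return acc = 3628800


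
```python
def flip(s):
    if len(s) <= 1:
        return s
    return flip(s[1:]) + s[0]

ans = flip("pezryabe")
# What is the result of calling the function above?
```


flip("pezryabe")
= flip("ezryabe") + "p"
= flip("zryabe") + "e" + "p"
= flip("ryabe") + "z" + "e" + "p"
= flip("yabe") + "r" + "z" + "e" + "p"
= flip("abe") + "y" + "r" + "z" + "e" + "p"
= flip("be") + "a" + "y" + "r" + "z" + "e" + "p"
= flip("e") + "b" + "a" + "y" + "r" + "z" + "e" + "p"
= "e" + "b" + "a" + "y" + "r" + "z" + "e" + "p"
= "ebayrzep"


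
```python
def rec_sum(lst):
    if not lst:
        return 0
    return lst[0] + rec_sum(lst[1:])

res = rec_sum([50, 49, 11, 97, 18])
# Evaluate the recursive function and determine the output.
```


rec_sum([50, 49, 11, 97, 18])
= 50 + rec_sum([49, 11, 97, 18])
= 50 + 49 + rec_sum([11, 97, 18])
= 50 + 49 + 11 + rec_sum([97, 18])
= 50 + 49 + 11 + 97 + rec_sum([18])
= 50 + 49 + 11 + 97 + 18 + rec_sum([])
= 50 + 49 + 11 + 97 + 18 + 0
= 225


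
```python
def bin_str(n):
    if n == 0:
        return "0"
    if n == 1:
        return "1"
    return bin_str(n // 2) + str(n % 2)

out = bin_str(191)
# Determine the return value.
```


bin_str(191)
= bin_str(95) + "1"
= bin_str(47) + "1" + "1"
= bin_str(23) + "1" + "1" + "1"
= bin_str(11) + "1" + "1" + "1" + "1"
= bin_str(5) + "1" + "1" + "1" + "1" + "1"
= bin_str(2) + "1" + "1" + "1" + "1" + "1" + "1"
= bin_str(1) + "0" + "1" + "1" + "1" + "1" + "1" + "1"
= "1" + "0" + "1" + "1" + "1" + "1" + "1" + "1"
= "10111111"


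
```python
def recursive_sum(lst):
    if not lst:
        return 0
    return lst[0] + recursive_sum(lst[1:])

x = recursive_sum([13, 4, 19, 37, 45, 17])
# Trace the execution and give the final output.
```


recursive_sum([13, 4, 19, 37, 45, 17])
= 13 + recursive_sum([4, 19, 37, 45, 17])
= 13 + 4 + recursive_sum([19, 37, 45, 17])
= 13 + 4 + 19 + recursive_sum([37, 45, 17])
= 13 + 4 + 19 + 37 + recursive_sum([45, 17])
= 13 + 4 + 19 + 37 + 45 + recursive_sum([17])
= 13 + 4 + 19 + 37 + 45 + 17 + recursive_sum([])
= 13 + 4 + 19 + 37 + 45 + 17 + 0
= 135


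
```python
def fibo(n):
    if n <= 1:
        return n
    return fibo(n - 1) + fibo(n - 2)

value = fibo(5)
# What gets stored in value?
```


fibo(5)
= fibo(4) + fibo(3)
= (fibo(3) + fibo(2)) + fibo(3)
Computing bottom-up: fibo(0)=0, fibo(1)=1, fibo(2)=1, fibo(3)=2, fibo(4)=3, fibo(5)=5
= 5


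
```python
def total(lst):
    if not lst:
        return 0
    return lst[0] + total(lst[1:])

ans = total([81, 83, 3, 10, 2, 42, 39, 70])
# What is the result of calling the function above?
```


total([81, 83, 3, 10, 2, 42, 39, 70])
= 81 + total([83, 3, 10, 2, 42, 39, 70])
= 81 + 83 + total([3, 10, 2, 42, 39, 70])
= 81 + 83 + 3 + total([10, 2, 42, 39, 70])
= 81 + 83 + 3 + 10 + total([2, 42, 39, 70])
= 81 + 83 + 3 + 10 + 2 + total([42, 39, 70])
= 81 + 83 + 3 + 10 + 2 + 42 + total([39, 70])
= 81 + 83 + 3 + 10 + 2 + 42 + 39 + total([70])
= 81 + 83 + 3 + 10 + 2 + 42 + 39 + 70 + total([])
= 81 + 83 + 3 + 10 + 2 + 42 + 39 + 70 + 0
= 330


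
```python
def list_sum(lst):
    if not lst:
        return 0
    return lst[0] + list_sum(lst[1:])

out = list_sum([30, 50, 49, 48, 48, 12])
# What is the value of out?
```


list_sum([30, 50, 49, 48, 48, 12])
= 30 + list_sum([50, 49, 48, 48, 12])
= 30 + 50 + list_sum([49, 48, 48, 12])
= 30 + 50 + 49 + list_sum([48, 48, 12])
= 30 + 50 + 49 + 48 + list_sum([48, 12])
= 30 + 50 + 49 + 48 + 48 + list_sum([12])
= 30 + 50 + 49 + 48 + 48 + 12 + list_sum([])
= 30 + 50 + 49 + 48 + 48 + 12 + 0
= 237


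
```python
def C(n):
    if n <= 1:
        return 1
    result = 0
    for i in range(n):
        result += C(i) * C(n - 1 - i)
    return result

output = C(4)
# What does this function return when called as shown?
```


C(4)
= sum of C(i) * C(4-1-i) for i in 0..3
First compute sub-values bottom-up:
  C(0) = 1, C(1) = 1
  C(2) = 1*1 + 1*1 = 2
  C(3) = 1*2 + 1*1 + 2*1 = 5
Now C(4):
  C(0)*C(3) = 1*5 = 5
  C(1)*C(2) = 1*2 = 2
  C(2)*C(1) = 2*1 = 2
  C(3)*C(0) = 5*1 = 5
= 5 + 2 + 2 + 5
= 14


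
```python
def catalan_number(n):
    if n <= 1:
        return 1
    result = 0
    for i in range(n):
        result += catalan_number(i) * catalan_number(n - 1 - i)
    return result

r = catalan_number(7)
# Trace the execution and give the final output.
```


catalan_number(7)
= sum of catalan_number(i) * catalan_number(7-1-i) for i in 0..6
First compute sub-values bottom-up:
  catalan_number(0) = 1, catalan_number(1) = 1
  catalan_number(2) = 1*1 + 1*1 = 2
  catalan_number(3) = 1*2 + 1*1 + 2*1 = 5
  catalan_number(4) = 1*5 + 1*2 + 2*1 + 5*1 = 14
  catalan_number(5) = 1*14 + 1*5 + 2*2 + 5*1 + 14*1 = 42
  catalan_number(6) = 1*42 + 1*14 + 2*5 + 5*2 + 14*1 + 42*1 = 132
Now catalan_number(7):
  catalan_number(0)*catalan_number(6) = 1*132 = 132
  catalan_number(1)*catalan_number(5) = 1*42 = 42
  catalan_number(2)*catalan_number(4) = 2*14 = 28
  catalan_number(3)*catalan_number(3) = 5*5 = 25
  catalan_number(4)*catalan_number(2) = 14*2 = 28
  catalan_number(5)*catalan_number(1) = 42*1 = 42
  catalan_number(6)*catalan_number(0) = 132*1 = 132
= 132 + 42 + 28 + 25 + 28 + 42 + 132
= 429


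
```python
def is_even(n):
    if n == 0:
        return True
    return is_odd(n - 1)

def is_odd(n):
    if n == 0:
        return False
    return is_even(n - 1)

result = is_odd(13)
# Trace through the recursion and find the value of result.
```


is_odd(13)
= is_even(12)
= is_odd(11)
= is_even(10)
= is_odd(9)
= is_even(8)
= is_odd(7)
= is_even(6)
= is_odd(5)
= is_even(4)
= is_odd(3)
= is_even(2)
= is_odd(1)
= is_even(0)
n == 0: return True
= True


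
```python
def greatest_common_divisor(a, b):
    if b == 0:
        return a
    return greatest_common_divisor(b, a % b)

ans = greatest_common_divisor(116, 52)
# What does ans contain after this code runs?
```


greatest_common_divisor(116, 52)
= greatest_common_divisor(52, 116 % 52) = greatest_common_divisor(52, 12)
= greatest_common_divisor(12, 52 % 12) = greatest_common_divisor(12, 4)
= greatest_common_divisor(4, 12 % 4) = greatest_common_divisor(4, 0)
b == 0, return a = 4


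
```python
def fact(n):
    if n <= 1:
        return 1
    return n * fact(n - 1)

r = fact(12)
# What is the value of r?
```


fact(12)
= 12 * fact(11)
= 12 * 11 * fact(10)
= 12 * 11 * 10 * fact(9)
= 12 * 11 * 10 * 9 * fact(8)
= 12 * 11 * 10 * 9 * 8 * fact(7)
= 12 * 11 * 10 * 9 * 8 * 7 * fact(6)
= 12 * 11 * 10 * 9 * 8 * 7 * 6 * fact(5)
= 12 * 11 * 10 * 9 * 8 * 7 * 6 * 5 * fact(4)
= 12 * 11 * 10 * 9 * 8 * 7 * 6 * 5 * 4 * fact(3)
= 12 * 11 * 10 * 9 * 8 * 7 * 6 * 5 * 4 * 3 * fact(2)
= 12 * 11 * 10 * 9 * 8 * 7 * 6 * 5 * 4 * 3 * 2 * fact(1)
= 12 * 11 * 10 * 9 * 8 * 7 * 6 * 5 * 4 * 3 * 2 * 1
= 479001600


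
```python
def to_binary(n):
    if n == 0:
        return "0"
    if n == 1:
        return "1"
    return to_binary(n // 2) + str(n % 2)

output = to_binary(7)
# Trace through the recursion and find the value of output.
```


to_binary(7)
= to_binary(3) + "1"
= to_binary(1) + "1" + "1"
= "1" + "1" + "1"
= "111"


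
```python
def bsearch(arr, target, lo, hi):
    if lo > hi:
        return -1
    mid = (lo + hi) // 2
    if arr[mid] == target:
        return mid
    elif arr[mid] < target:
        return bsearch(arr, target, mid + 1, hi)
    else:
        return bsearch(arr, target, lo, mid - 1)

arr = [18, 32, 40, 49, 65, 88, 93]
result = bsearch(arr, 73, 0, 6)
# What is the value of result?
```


bsearch(arr, 73, 0, 6)
lo=0, hi=6, mid=3, arr[mid]=49
49 < 73, search right half
lo=4, hi=6, mid=5, arr[mid]=88
88 > 73, search left half
lo=4, hi=4, mid=4, arr[mid]=65
65 < 73, search right half
lo > hi, target not found, return -1
= -1


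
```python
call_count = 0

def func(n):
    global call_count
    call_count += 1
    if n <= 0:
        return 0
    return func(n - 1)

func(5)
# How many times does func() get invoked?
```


func(5) calls func(4) calls ... calls func(0)
Total calls: 5 + 1 (for base case) = 6


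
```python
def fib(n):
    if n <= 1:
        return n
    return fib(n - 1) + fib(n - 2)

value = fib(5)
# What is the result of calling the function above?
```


fib(5)
= fib(4) + fib(3)
= (fib(3) + fib(2)) + fib(3)
Computing bottom-up: fib(0)=0, fib(1)=1, fib(2)=1, fib(3)=2, fib(4)=3, fib(5)=5
= 5


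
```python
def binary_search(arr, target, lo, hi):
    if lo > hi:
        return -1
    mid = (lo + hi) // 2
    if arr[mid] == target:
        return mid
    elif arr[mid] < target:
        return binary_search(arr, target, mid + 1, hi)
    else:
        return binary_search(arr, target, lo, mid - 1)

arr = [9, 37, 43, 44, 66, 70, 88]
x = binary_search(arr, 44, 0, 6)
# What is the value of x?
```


binary_search(arr, 44, 0, 6)
lo=0, hi=6, mid=3, arr[mid]=44
arr[3] == 44, found at index 3
= 3


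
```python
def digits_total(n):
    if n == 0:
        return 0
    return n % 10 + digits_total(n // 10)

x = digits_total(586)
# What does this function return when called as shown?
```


digits_total(586)
= 6 + digits_total(58)
= 6 + 8 + digits_total(5)
= 6 + 8 + 5 + digits_total(0)
= 6 + 8 + 5 + 0
= 19


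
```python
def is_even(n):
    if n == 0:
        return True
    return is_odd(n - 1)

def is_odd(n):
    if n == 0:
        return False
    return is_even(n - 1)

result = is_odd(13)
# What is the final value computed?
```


is_odd(13)
= is_even(12)
= is_odd(11)
= is_even(10)
= is_odd(9)
= is_even(8)
= is_odd(7)
= is_even(6)
= is_odd(5)
= is_even(4)
= is_odd(3)
= is_even(2)
= is_odd(1)
= is_even(0)
n == 0: return True
= True


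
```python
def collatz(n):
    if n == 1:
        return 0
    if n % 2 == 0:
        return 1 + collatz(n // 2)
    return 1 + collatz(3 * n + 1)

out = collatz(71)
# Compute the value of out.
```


collatz(71)
71 is odd -> 3*71+1 = 214 -> collatz(214)
214 is even -> collatz(107)
107 is odd -> 3*107+1 = 322 -> collatz(322)
322 is even -> collatz(161)
161 is odd -> 3*161+1 = 484 -> collatz(484)
484 is even -> collatz(242)
242 is even -> collatz(121)
121 is odd -> 3*121+1 = 364 -> collatz(364)
364 is even -> collatz(182)
182 is even -> collatz(91)
91 is odd -> 3*91+1 = 274 -> collatz(274)
274 is even -> collatz(137)
137 is odd -> 3*137+1 = 412 -> collatz(412)
412 is even -> collatz(206)
206 is even -> collatz(103)
103 is odd -> 3*103+1 = 310 -> collatz(310)
310 is even -> collatz(155)
155 is odd -> 3*155+1 = 466 -> collatz(466)
466 is even -> collatz(233)
233 is odd -> 3*233+1 = 700 -> collatz(700)
700 is even -> collatz(350)
350 is even -> collatz(175)
175 is odd -> 3*175+1 = 526 -> collatz(526)
526 is even -> collatz(263)
263 is odd -> 3*263+1 = 790 -> collatz(790)
790 is even -> collatz(395)
395 is odd -> 3*395+1 = 1186 -> collatz(1186)
1186 is even -> collatz(593)
593 is odd -> 3*593+1 = 1780 -> collatz(1780)
1780 is even -> collatz(890)
890 is even -> collatz(445)
445 is odd -> 3*445+1 = 1336 -> collatz(1336)
1336 is even -> collatz(668)
668 is even -> collatz(334)
334 is even -> collatz(167)
167 is odd -> 3*167+1 = 502 -> collatz(502)
502 is even -> collatz(251)
251 is odd -> 3*251+1 = 754 -> collatz(754)
754 is even -> collatz(377)
377 is odd -> 3*377+1 = 1132 -> collatz(1132)
1132 is even -> collatz(566)
566 is even -> collatz(283)
283 is odd -> 3*283+1 = 850 -> collatz(850)
850 is even -> collatz(425)
425 is odd -> 3*425+1 = 1276 -> collatz(1276)
1276 is even -> collatz(638)
638 is even -> collatz(319)
319 is odd -> 3*319+1 = 958 -> collatz(958)
958 is even -> collatz(479)
479 is odd -> 3*479+1 = 1438 -> collatz(1438)
1438 is even -> collatz(719)
719 is odd -> 3*719+1 = 2158 -> collatz(2158)
2158 is even -> collatz(1079)
1079 is odd -> 3*1079+1 = 3238 -> collatz(3238)
3238 is even -> collatz(1619)
1619 is odd -> 3*1619+1 = 4858 -> collatz(4858)
4858 is even -> collatz(2429)
2429 is odd -> 3*2429+1 = 7288 -> collatz(7288)
7288 is even -> collatz(3644)
3644 is even -> collatz(1822)
1822 is even -> collatz(911)
911 is odd -> 3*911+1 = 2734 -> collatz(2734)
2734 is even -> collatz(1367)
1367 is odd -> 3*1367+1 = 4102 -> collatz(4102)
4102 is even -> collatz(2051)
2051 is odd -> 3*2051+1 = 6154 -> collatz(6154)
6154 is even -> collatz(3077)
3077 is odd -> 3*3077+1 = 9232 -> collatz(9232)
9232 is even -> collatz(4616)
4616 is even -> collatz(2308)
2308 is even -> collatz(1154)
1154 is even -> collatz(577)
577 is odd -> 3*577+1 = 1732 -> collatz(1732)
1732 is even -> collatz(866)
866 is even -> collatz(433)
433 is odd -> 3*433+1 = 1300 -> collatz(1300)
1300 is even -> collatz(650)
650 is even -> collatz(325)
325 is odd -> 3*325+1 = 976 -> collatz(976)
976 is even -> collatz(488)
488 is even -> collatz(244)
244 is even -> collatz(122)
122 is even -> collatz(61)
61 is odd -> 3*61+1 = 184 -> collatz(184)
184 is even -> collatz(92)
92 is even -> collatz(46)
46 is even -> collatz(23)
23 is odd -> 3*23+1 = 70 -> collatz(70)
70 is even -> collatz(35)
35 is odd -> 3*35+1 = 106 -> collatz(106)
106 is even -> collatz(53)
53 is odd -> 3*53+1 = 160 -> collatz(160)
160 is even -> collatz(80)
80 is even -> collatz(40)
40 is even -> collatz(20)
20 is even -> collatz(10)
10 is even -> collatz(5)
5 is odd -> 3*5+1 = 16 -> collatz(16)
16 is even -> collatz(8)
8 is even -> collatz(4)
4 is even -> collatz(2)
2 is even -> collatz(1)
Reached 1 after 102 steps
= 102


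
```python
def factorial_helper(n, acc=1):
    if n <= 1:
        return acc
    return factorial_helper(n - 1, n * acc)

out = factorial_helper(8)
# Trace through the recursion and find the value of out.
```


factorial_helper(8, 1)
= factorial_helper(7, 8 * 1) = factorial_helper(7, 8)
= factorial_helper(6, 7 * 8) = factorial_helper(6, 56)
= factorial_helper(5, 6 * 56) = factorial_helper(5, 336)
= factorial_helper(4, 5 * 336) = factorial_helper(4, 1680)
= factorial_helper(3, 4 * 1680) = factorial_helper(3, 6720)
= factorial_helper(2, 3 * 6720) = factorial_helper(2, 20160)
= factorial_helper(1, 2 * 20160) = factorial_helper(1, 40320)
n <= 1, return acc = 40320


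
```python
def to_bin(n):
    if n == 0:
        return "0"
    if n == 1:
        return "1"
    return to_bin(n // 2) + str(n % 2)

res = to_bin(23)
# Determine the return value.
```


to_bin(23)
= to_bin(11) + "1"
= to_bin(5) + "1" + "1"
= to_bin(2) + "1" + "1" + "1"
= to_bin(1) + "0" + "1" + "1" + "1"
= "1" + "0" + "1" + "1" + "1"
= "10111"


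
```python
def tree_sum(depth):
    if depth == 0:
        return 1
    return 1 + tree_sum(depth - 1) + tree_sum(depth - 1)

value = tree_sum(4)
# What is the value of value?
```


tree_sum(4)
= 1 + tree_sum(3) + tree_sum(3)
= 1 + 2 * tree_sum(3)
tree_sum(k) = 2^(k+1) - 1
tree_sum(0) = 1
tree_sum(1) = 3
tree_sum(2) = 7
tree_sum(3) = 15
tree_sum(4) = 31
tree_sum(4) = 2^5 - 1 = 31


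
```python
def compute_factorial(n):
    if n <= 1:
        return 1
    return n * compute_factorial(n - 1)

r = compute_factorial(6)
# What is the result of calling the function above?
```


compute_factorial(6)
= 6 * compute_factorial(5)
= 6 * 5 * compute_factorial(4)
= 6 * 5 * 4 * compute_factorial(3)
= 6 * 5 * 4 * 3 * compute_factorial(2)
= 6 * 5 * 4 * 3 * 2 * compute_factorial(1)
= 6 * 5 * 4 * 3 * 2 * 1
= 720


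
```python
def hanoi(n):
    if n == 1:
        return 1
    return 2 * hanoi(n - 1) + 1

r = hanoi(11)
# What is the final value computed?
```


hanoi(11)
= 2 * hanoi(10) + 1
= 2 * (2 * hanoi(9) + 1) + 1
= 2 * (2 * (2 * hanoi(8) + 1) + 1) + 1
= 2 * (2 * (2 * (2 * hanoi(7) + 1) + 1) + 1) + 1
= 2 * (2 * (2 * (2 * (2 * hanoi(6) + 1) + 1) + 1) + 1) + 1
= 2 * (2 * (2 * (2 * (2 * (2 * hanoi(5) + 1) + 1) + 1) + 1) + 1) + 1
= 2 * (2 * (2 * (2 * (2 * (2 * (2 * hanoi(4) + 1) + 1) + 1) + 1) + 1) + 1) + 1
= 2 * (2 * (2 * (2 * (2 * (2 * (2 * (2 * hanoi(3) + 1) + 1) + 1) + 1) + 1) + 1) + 1) + 1
= 2 * (2 * (2 * (2 * (2 * (2 * (2 * (2 * (2 * hanoi(2) + 1) + 1) + 1) + 1) + 1) + 1) + 1) + 1) + 1
= 2 * (2 * (2 * (2 * (2 * (2 * (2 * (2 * (2 * (2 * hanoi(1) + 1) + 1) + 1) + 1) + 1) + 1) + 1) + 1) + 1) + 1
Now compute bottom-up:
hanoi(1) = 1
hanoi(2) = 2 * 1 + 1 = 3
hanoi(3) = 2 * 3 + 1 = 7
hanoi(4) = 2 * 7 + 1 = 15
hanoi(5) = 2 * 15 + 1 = 31
hanoi(6) = 2 * 31 + 1 = 63
hanoi(7) = 2 * 63 + 1 = 127
hanoi(8) = 2 * 127 + 1 = 255
hanoi(9) = 2 * 255 + 1 = 511
hanoi(10) = 2 * 511 + 1 = 1023
hanoi(11) = 2 * 1023 + 1 = 2047
= 2047
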